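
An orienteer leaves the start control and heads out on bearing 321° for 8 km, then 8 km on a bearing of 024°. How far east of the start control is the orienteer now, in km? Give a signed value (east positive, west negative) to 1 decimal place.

-1.8 km

Leg 1 (321°, 8 km): east 8 sin 321° = -5.03, north 8 cos 321° = 6.22
Leg 2 (024°, 8 km): east 8 sin 24° = 3.25, north 8 cos 24° = 7.31
Net east component: -1.78 km.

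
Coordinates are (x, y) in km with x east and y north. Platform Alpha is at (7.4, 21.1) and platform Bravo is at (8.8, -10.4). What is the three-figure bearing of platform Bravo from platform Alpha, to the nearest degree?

Δeast = 8.8 − 7.4 = 1.40; Δnorth = -10.4 − 21.1 = -31.50.
Bearing = atan2(Δeast, Δnorth) mod 360° = 177.46° ≈ 177°.

177°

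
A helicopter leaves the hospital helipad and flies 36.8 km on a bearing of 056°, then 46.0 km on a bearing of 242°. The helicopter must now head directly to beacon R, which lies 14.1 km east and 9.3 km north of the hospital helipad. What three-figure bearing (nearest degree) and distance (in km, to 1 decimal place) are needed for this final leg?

Leg 1 (056°, 36.8 km): east 36.8 sin 56° = 30.51, north 36.8 cos 56° = 20.58
Leg 2 (242°, 46.0 km): east 46.0 sin 242° = -40.62, north 46.0 cos 242° = -21.60
Current position: (-10.11, -1.02). Target: (14.1, 9.3). Remaining: Δeast = 24.21, Δnorth = 10.32.
Bearing = atan2(24.21, 10.32) mod 360° = 66.92°; distance = √((24.21)² + (10.32)²) = 26.314 km.

067°, 26.3 km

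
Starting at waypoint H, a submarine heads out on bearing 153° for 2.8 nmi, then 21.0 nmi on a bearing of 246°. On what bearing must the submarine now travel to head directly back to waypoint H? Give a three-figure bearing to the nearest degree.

Leg 1 (153°, 2.8 nmi): east 2.8 sin 153° = 1.27, north 2.8 cos 153° = -2.49
Leg 2 (246°, 21.0 nmi): east 21.0 sin 246° = -19.18, north 21.0 cos 246° = -8.54
Net displacement: -17.91 east, -11.04 north. Direction back to start is (17.91, 11.04): bearing = atan2(17.91, 11.04) mod 360° = 58.36° ≈ 058°.

058°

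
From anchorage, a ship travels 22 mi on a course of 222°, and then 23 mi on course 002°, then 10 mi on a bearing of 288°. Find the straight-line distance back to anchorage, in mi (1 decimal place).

25.4 mi

Leg 1 (222°, 22 mi): east 22 sin 222° = -14.72, north 22 cos 222° = -16.35
Leg 2 (002°, 23 mi): east 23 sin 2° = 0.80, north 23 cos 2° = 22.99
Leg 3 (288°, 10 mi): east 10 sin 288° = -9.51, north 10 cos 288° = 3.09
Net: -23.43 east, 9.73 north. Distance = √((-23.43)² + (9.73)²) = 25.368 mi.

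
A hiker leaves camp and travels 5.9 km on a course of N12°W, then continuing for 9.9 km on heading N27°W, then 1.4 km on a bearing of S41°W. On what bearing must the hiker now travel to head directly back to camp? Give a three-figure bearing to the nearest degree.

Leg 1 (N12°W, 5.9 km): east 5.9 sin 348° = -1.23, north 5.9 cos 348° = 5.77
Leg 2 (N27°W, 9.9 km): east 9.9 sin 333° = -4.49, north 9.9 cos 333° = 8.82
Leg 3 (S41°W, 1.4 km): east 1.4 sin 221° = -0.92, north 1.4 cos 221° = -1.06
Net displacement: -6.64 east, 13.54 north. Direction back to start is (6.64, -13.54): bearing = atan2(6.64, -13.54) mod 360° = 153.87° ≈ 154°.

154°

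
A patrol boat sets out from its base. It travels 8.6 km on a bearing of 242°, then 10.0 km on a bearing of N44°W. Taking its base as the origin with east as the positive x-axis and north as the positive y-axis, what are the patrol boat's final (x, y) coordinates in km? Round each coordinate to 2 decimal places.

(-14.54, 3.16)

Leg 1 (242°, 8.6 km): east 8.6 sin 242° = -7.59, north 8.6 cos 242° = -4.04
Leg 2 (N44°W, 10.0 km): east 10.0 sin 316° = -6.95, north 10.0 cos 316° = 7.19
Summing: -14.54 km east, 3.16 km north → (-14.54, 3.16).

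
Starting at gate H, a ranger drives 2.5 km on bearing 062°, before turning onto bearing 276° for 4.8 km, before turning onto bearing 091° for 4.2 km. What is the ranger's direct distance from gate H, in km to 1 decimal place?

Leg 1 (062°, 2.5 km): east 2.5 sin 62° = 2.21, north 2.5 cos 62° = 1.17
Leg 2 (276°, 4.8 km): east 4.8 sin 276° = -4.77, north 4.8 cos 276° = 0.50
Leg 3 (091°, 4.2 km): east 4.2 sin 91° = 4.20, north 4.2 cos 91° = -0.07
Net: 1.63 east, 1.60 north. Distance = √((1.63)² + (1.60)²) = 2.288 km.

2.3 km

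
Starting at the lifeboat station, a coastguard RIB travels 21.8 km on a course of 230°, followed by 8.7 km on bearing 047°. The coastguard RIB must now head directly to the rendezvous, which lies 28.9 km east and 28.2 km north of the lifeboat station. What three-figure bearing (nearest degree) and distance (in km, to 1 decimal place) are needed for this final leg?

047°, 53.4 km

Leg 1 (230°, 21.8 km): east 21.8 sin 230° = -16.70, north 21.8 cos 230° = -14.01
Leg 2 (047°, 8.7 km): east 8.7 sin 47° = 6.36, north 8.7 cos 47° = 5.93
Current position: (-10.34, -8.08). Target: (28.9, 28.2). Remaining: Δeast = 39.24, Δnorth = 36.28.
Bearing = atan2(39.24, 36.28) mod 360° = 47.24°; distance = √((39.24)² + (36.28)²) = 53.439 km.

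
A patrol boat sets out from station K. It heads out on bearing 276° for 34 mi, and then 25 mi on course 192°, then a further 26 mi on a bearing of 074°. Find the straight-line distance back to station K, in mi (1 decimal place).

Leg 1 (276°, 34 mi): east 34 sin 276° = -33.81, north 34 cos 276° = 3.55
Leg 2 (192°, 25 mi): east 25 sin 192° = -5.20, north 25 cos 192° = -24.45
Leg 3 (074°, 26 mi): east 26 sin 74° = 24.99, north 26 cos 74° = 7.17
Net: -14.02 east, -13.73 north. Distance = √((-14.02)² + (-13.73)²) = 19.625 mi.

19.6 mi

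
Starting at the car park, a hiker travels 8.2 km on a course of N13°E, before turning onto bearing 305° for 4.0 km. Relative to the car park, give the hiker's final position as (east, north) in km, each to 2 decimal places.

Leg 1 (N13°E, 8.2 km): east 8.2 sin 13° = 1.84, north 8.2 cos 13° = 7.99
Leg 2 (305°, 4.0 km): east 4.0 sin 305° = -3.28, north 4.0 cos 305° = 2.29
Summing: -1.43 km east, 10.28 km north → (-1.43, 10.28).

(-1.43, 10.28)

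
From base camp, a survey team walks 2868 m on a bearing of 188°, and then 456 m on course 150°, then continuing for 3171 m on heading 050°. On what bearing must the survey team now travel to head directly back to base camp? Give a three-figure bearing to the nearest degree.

298°

Leg 1 (188°, 2868 m): east 2868 sin 188° = -399.15, north 2868 cos 188° = -2840.09
Leg 2 (150°, 456 m): east 456 sin 150° = 228.00, north 456 cos 150° = -394.91
Leg 3 (050°, 3171 m): east 3171 sin 50° = 2429.13, north 3171 cos 50° = 2038.28
Net displacement: 2257.98 east, -1196.72 north. Direction back to start is (-2257.98, 1196.72): bearing = atan2(-2257.98, 1196.72) mod 360° = 297.92° ≈ 298°.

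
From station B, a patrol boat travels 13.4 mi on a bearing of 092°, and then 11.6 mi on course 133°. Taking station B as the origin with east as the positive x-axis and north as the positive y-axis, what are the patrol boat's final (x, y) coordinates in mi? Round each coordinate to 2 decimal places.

Leg 1 (092°, 13.4 mi): east 13.4 sin 92° = 13.39, north 13.4 cos 92° = -0.47
Leg 2 (133°, 11.6 mi): east 11.6 sin 133° = 8.48, north 11.6 cos 133° = -7.91
Summing: 21.88 mi east, -8.38 mi north → (21.88, -8.38).

(21.88, -8.38)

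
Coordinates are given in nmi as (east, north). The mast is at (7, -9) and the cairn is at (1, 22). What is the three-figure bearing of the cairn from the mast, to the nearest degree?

Δeast = 1 − 7 = -6.00; Δnorth = 22 − -9 = 31.00.
Bearing = atan2(Δeast, Δnorth) mod 360° = 349.05° ≈ 349°.

349°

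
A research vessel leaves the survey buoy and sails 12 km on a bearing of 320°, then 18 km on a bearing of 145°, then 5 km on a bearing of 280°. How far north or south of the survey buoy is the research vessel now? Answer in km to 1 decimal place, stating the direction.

Leg 1 (320°, 12 km): east 12 sin 320° = -7.71, north 12 cos 320° = 9.19
Leg 2 (145°, 18 km): east 18 sin 145° = 10.32, north 18 cos 145° = -14.74
Leg 3 (280°, 5 km): east 5 sin 280° = -4.92, north 5 cos 280° = 0.87
Net north component: -4.68 km.

4.7 km south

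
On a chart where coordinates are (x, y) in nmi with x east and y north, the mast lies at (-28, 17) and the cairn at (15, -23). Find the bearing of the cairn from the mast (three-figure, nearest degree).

133°

Δeast = 15 − -28 = 43.00; Δnorth = -23 − 17 = -40.00.
Bearing = atan2(Δeast, Δnorth) mod 360° = 132.93° ≈ 133°.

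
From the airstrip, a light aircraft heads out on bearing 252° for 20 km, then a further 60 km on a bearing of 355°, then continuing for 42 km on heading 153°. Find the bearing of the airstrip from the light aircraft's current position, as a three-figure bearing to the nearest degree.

162°

Leg 1 (252°, 20 km): east 20 sin 252° = -19.02, north 20 cos 252° = -6.18
Leg 2 (355°, 60 km): east 60 sin 355° = -5.23, north 60 cos 355° = 59.77
Leg 3 (153°, 42 km): east 42 sin 153° = 19.07, north 42 cos 153° = -37.42
Net displacement: -5.18 east, 16.17 north. Direction back to start is (5.18, -16.17): bearing = atan2(5.18, -16.17) mod 360° = 162.23° ≈ 162°.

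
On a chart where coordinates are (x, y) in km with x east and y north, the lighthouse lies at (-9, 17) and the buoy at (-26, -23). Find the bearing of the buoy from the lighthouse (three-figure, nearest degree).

Δeast = -26 − -9 = -17.00; Δnorth = -23 − 17 = -40.00.
Bearing = atan2(Δeast, Δnorth) mod 360° = 203.03° ≈ 203°.

203°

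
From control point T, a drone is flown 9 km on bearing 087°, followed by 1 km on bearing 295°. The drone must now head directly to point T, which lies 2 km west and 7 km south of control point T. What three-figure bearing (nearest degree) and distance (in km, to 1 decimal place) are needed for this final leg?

Leg 1 (087°, 9 km): east 9 sin 87° = 8.99, north 9 cos 87° = 0.47
Leg 2 (295°, 1 km): east 1 sin 295° = -0.91, north 1 cos 295° = 0.42
Current position: (8.08, 0.89). Target: (-2, -7). Remaining: Δeast = -10.08, Δnorth = -7.89.
Bearing = atan2(-10.08, -7.89) mod 360° = 231.94°; distance = √((-10.08)² + (-7.89)²) = 12.804 km.

232°, 12.8 km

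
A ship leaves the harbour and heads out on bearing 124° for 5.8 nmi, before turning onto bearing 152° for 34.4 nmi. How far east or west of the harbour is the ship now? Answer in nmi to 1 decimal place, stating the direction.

Leg 1 (124°, 5.8 nmi): east 5.8 sin 124° = 4.81, north 5.8 cos 124° = -3.24
Leg 2 (152°, 34.4 nmi): east 34.4 sin 152° = 16.15, north 34.4 cos 152° = -30.37
Net east component: 20.96 nmi.

21.0 nmi east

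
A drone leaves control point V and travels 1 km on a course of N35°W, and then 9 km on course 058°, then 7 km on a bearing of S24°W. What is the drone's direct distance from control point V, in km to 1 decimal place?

Leg 1 (N35°W, 1 km): east 1 sin 325° = -0.57, north 1 cos 325° = 0.82
Leg 2 (058°, 9 km): east 9 sin 58° = 7.63, north 9 cos 58° = 4.77
Leg 3 (S24°W, 7 km): east 7 sin 204° = -2.85, north 7 cos 204° = -6.39
Net: 4.21 east, -0.81 north. Distance = √((4.21)² + (-0.81)²) = 4.288 km.

4.3 km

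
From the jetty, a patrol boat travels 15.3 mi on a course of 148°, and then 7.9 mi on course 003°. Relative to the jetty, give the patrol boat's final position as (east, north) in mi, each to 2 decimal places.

(8.52, -5.09)

Leg 1 (148°, 15.3 mi): east 15.3 sin 148° = 8.11, north 15.3 cos 148° = -12.98
Leg 2 (003°, 7.9 mi): east 7.9 sin 3° = 0.41, north 7.9 cos 3° = 7.89
Summing: 8.52 mi east, -5.09 mi north → (8.52, -5.09).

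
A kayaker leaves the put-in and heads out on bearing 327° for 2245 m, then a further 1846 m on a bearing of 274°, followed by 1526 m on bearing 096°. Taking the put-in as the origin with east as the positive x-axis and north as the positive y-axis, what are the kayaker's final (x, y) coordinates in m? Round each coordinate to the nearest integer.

Leg 1 (327°, 2245 m): east 2245 sin 327° = -1222.71, north 2245 cos 327° = 1882.82
Leg 2 (274°, 1846 m): east 1846 sin 274° = -1841.50, north 1846 cos 274° = 128.77
Leg 3 (096°, 1526 m): east 1526 sin 96° = 1517.64, north 1526 cos 96° = -159.51
Summing: -1546.58 m east, 1852.08 m north → (-1547, 1852).

(-1547, 1852)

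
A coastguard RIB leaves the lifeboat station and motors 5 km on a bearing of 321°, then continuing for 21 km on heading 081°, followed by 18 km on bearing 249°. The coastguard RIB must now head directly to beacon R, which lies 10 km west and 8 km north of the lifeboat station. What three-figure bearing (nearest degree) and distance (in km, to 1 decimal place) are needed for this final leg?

304°, 13.0 km

Leg 1 (321°, 5 km): east 5 sin 321° = -3.15, north 5 cos 321° = 3.89
Leg 2 (081°, 21 km): east 21 sin 81° = 20.74, north 21 cos 81° = 3.29
Leg 3 (249°, 18 km): east 18 sin 249° = -16.80, north 18 cos 249° = -6.45
Current position: (0.79, 0.72). Target: (-10, 8). Remaining: Δeast = -10.79, Δnorth = 7.28.
Bearing = atan2(-10.79, 7.28) mod 360° = 304.01°; distance = √((-10.79)² + (7.28)²) = 13.016 km.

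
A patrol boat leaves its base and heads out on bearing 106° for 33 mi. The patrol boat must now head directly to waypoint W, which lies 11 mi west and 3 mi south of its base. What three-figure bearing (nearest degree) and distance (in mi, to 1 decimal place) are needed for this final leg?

278°, 43.2 mi

Leg 1 (106°, 33 mi): east 33 sin 106° = 31.72, north 33 cos 106° = -9.10
Current position: (31.72, -9.10). Target: (-11, -3). Remaining: Δeast = -42.72, Δnorth = 6.10.
Bearing = atan2(-42.72, 6.10) mod 360° = 278.12°; distance = √((-42.72)² + (6.10)²) = 43.154 mi.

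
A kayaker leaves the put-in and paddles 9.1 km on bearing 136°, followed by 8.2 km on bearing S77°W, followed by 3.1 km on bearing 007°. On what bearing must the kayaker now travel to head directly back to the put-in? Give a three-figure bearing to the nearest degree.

014°

Leg 1 (136°, 9.1 km): east 9.1 sin 136° = 6.32, north 9.1 cos 136° = -6.55
Leg 2 (S77°W, 8.2 km): east 8.2 sin 257° = -7.99, north 8.2 cos 257° = -1.84
Leg 3 (007°, 3.1 km): east 3.1 sin 7° = 0.38, north 3.1 cos 7° = 3.08
Net displacement: -1.29 east, -5.31 north. Direction back to start is (1.29, 5.31): bearing = atan2(1.29, 5.31) mod 360° = 13.65° ≈ 014°.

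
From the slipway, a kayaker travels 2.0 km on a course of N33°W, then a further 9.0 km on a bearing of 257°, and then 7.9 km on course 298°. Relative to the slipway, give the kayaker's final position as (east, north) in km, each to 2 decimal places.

(-16.83, 3.36)

Leg 1 (N33°W, 2.0 km): east 2.0 sin 327° = -1.09, north 2.0 cos 327° = 1.68
Leg 2 (257°, 9.0 km): east 9.0 sin 257° = -8.77, north 9.0 cos 257° = -2.02
Leg 3 (298°, 7.9 km): east 7.9 sin 298° = -6.98, north 7.9 cos 298° = 3.71
Summing: -16.83 km east, 3.36 km north → (-16.83, 3.36).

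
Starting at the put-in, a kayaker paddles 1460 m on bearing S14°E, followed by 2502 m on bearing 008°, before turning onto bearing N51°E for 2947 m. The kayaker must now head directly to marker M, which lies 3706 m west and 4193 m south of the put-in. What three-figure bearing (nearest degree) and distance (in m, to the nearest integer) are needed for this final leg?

Leg 1 (S14°E, 1460 m): east 1460 sin 166° = 353.21, north 1460 cos 166° = -1416.63
Leg 2 (008°, 2502 m): east 2502 sin 8° = 348.21, north 2502 cos 8° = 2477.65
Leg 3 (N51°E, 2947 m): east 2947 sin 51° = 2290.25, north 2947 cos 51° = 1854.61
Current position: (2991.67, 2915.63). Target: (-3706, -4193). Remaining: Δeast = -6697.67, Δnorth = -7108.63.
Bearing = atan2(-6697.67, -7108.63) mod 360° = 223.30°; distance = √((-6697.67)² + (-7108.63)²) = 9766.847 m.

223°, 9767 m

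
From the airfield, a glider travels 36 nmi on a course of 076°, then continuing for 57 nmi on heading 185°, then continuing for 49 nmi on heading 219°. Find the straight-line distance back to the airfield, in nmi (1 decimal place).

Leg 1 (076°, 36 nmi): east 36 sin 76° = 34.93, north 36 cos 76° = 8.71
Leg 2 (185°, 57 nmi): east 57 sin 185° = -4.97, north 57 cos 185° = -56.78
Leg 3 (219°, 49 nmi): east 49 sin 219° = -30.84, north 49 cos 219° = -38.08
Net: -0.87 east, -86.15 north. Distance = √((-0.87)² + (-86.15)²) = 86.158 nmi.

86.2 nmi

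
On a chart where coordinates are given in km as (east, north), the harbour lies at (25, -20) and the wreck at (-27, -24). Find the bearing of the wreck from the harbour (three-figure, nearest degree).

Δeast = -27 − 25 = -52.00; Δnorth = -24 − -20 = -4.00.
Bearing = atan2(Δeast, Δnorth) mod 360° = 265.60° ≈ 266°.

266°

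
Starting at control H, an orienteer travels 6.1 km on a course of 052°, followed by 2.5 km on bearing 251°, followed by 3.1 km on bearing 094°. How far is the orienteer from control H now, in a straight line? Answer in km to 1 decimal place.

6.2 km

Leg 1 (052°, 6.1 km): east 6.1 sin 52° = 4.81, north 6.1 cos 52° = 3.76
Leg 2 (251°, 2.5 km): east 2.5 sin 251° = -2.36, north 2.5 cos 251° = -0.81
Leg 3 (094°, 3.1 km): east 3.1 sin 94° = 3.09, north 3.1 cos 94° = -0.22
Net: 5.54 east, 2.73 north. Distance = √((5.54)² + (2.73)²) = 6.170 km.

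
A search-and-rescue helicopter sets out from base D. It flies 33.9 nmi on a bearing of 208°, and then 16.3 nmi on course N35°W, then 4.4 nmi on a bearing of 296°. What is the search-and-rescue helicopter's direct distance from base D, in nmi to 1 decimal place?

Leg 1 (208°, 33.9 nmi): east 33.9 sin 208° = -15.92, north 33.9 cos 208° = -29.93
Leg 2 (N35°W, 16.3 nmi): east 16.3 sin 325° = -9.35, north 16.3 cos 325° = 13.35
Leg 3 (296°, 4.4 nmi): east 4.4 sin 296° = -3.95, north 4.4 cos 296° = 1.93
Net: -29.22 east, -14.65 north. Distance = √((-29.22)² + (-14.65)²) = 32.686 nmi.

32.7 nmi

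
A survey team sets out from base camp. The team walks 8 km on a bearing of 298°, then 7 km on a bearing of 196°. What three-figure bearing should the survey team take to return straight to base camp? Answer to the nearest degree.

072°

Leg 1 (298°, 8 km): east 8 sin 298° = -7.06, north 8 cos 298° = 3.76
Leg 2 (196°, 7 km): east 7 sin 196° = -1.93, north 7 cos 196° = -6.73
Net displacement: -8.99 east, -2.97 north. Direction back to start is (8.99, 2.97): bearing = atan2(8.99, 2.97) mod 360° = 71.71° ≈ 072°.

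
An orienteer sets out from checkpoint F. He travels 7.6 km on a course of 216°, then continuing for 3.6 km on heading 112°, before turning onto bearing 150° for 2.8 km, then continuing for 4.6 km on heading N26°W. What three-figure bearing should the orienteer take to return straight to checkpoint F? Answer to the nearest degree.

017°

Leg 1 (216°, 7.6 km): east 7.6 sin 216° = -4.47, north 7.6 cos 216° = -6.15
Leg 2 (112°, 3.6 km): east 3.6 sin 112° = 3.34, north 3.6 cos 112° = -1.35
Leg 3 (150°, 2.8 km): east 2.8 sin 150° = 1.40, north 2.8 cos 150° = -2.42
Leg 4 (N26°W, 4.6 km): east 4.6 sin 334° = -2.02, north 4.6 cos 334° = 4.13
Net displacement: -1.75 east, -5.79 north. Direction back to start is (1.75, 5.79): bearing = atan2(1.75, 5.79) mod 360° = 16.79° ≈ 017°.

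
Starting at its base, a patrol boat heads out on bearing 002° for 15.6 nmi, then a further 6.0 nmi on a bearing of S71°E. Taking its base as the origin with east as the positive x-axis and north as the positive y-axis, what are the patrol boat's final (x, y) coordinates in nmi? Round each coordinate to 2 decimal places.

Leg 1 (002°, 15.6 nmi): east 15.6 sin 2° = 0.54, north 15.6 cos 2° = 15.59
Leg 2 (S71°E, 6.0 nmi): east 6.0 sin 109° = 5.67, north 6.0 cos 109° = -1.95
Summing: 6.22 nmi east, 13.64 nmi north → (6.22, 13.64).

(6.22, 13.64)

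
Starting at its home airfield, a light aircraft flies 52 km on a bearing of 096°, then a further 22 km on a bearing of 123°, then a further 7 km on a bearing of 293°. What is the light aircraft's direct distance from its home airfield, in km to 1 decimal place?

65.4 km

Leg 1 (096°, 52 km): east 52 sin 96° = 51.72, north 52 cos 96° = -5.44
Leg 2 (123°, 22 km): east 22 sin 123° = 18.45, north 22 cos 123° = -11.98
Leg 3 (293°, 7 km): east 7 sin 293° = -6.44, north 7 cos 293° = 2.74
Net: 63.72 east, -14.68 north. Distance = √((63.72)² + (-14.68)²) = 65.392 km.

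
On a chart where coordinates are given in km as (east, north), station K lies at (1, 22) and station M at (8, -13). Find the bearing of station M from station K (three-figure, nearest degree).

169°

Δeast = 8 − 1 = 7.00; Δnorth = -13 − 22 = -35.00.
Bearing = atan2(Δeast, Δnorth) mod 360° = 168.69° ≈ 169°.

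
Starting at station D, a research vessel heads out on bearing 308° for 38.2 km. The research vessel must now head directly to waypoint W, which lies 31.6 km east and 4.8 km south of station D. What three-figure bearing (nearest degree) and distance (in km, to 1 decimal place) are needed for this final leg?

115°, 67.9 km

Leg 1 (308°, 38.2 km): east 38.2 sin 308° = -30.10, north 38.2 cos 308° = 23.52
Current position: (-30.10, 23.52). Target: (31.6, -4.8). Remaining: Δeast = 61.70, Δnorth = -28.32.
Bearing = atan2(61.70, -28.32) mod 360° = 114.65°; distance = √((61.70)² + (-28.32)²) = 67.890 km.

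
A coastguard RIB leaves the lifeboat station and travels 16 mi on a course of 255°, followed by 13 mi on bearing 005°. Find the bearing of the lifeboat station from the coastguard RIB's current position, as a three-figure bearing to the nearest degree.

122°

Leg 1 (255°, 16 mi): east 16 sin 255° = -15.45, north 16 cos 255° = -4.14
Leg 2 (005°, 13 mi): east 13 sin 5° = 1.13, north 13 cos 5° = 12.95
Net displacement: -14.32 east, 8.81 north. Direction back to start is (14.32, -8.81): bearing = atan2(14.32, -8.81) mod 360° = 121.60° ≈ 122°.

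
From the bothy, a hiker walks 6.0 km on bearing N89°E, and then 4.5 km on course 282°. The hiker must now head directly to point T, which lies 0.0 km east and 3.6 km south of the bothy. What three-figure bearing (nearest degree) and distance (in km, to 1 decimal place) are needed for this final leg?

199°, 4.9 km

Leg 1 (N89°E, 6.0 km): east 6.0 sin 89° = 6.00, north 6.0 cos 89° = 0.10
Leg 2 (282°, 4.5 km): east 4.5 sin 282° = -4.40, north 4.5 cos 282° = 0.94
Current position: (1.60, 1.04). Target: (-0.0, -3.6). Remaining: Δeast = -1.60, Δnorth = -4.64.
Bearing = atan2(-1.60, -4.64) mod 360° = 199.00°; distance = √((-1.60)² + (-4.64)²) = 4.908 km.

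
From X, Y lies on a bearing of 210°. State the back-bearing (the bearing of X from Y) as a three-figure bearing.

030°

Back-bearing = 210° − 180° = 030°.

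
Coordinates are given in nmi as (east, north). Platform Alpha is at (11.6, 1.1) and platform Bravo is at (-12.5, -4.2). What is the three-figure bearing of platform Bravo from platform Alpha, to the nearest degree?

258°

Δeast = -12.5 − 11.6 = -24.10; Δnorth = -4.2 − 1.1 = -5.30.
Bearing = atan2(Δeast, Δnorth) mod 360° = 257.60° ≈ 258°.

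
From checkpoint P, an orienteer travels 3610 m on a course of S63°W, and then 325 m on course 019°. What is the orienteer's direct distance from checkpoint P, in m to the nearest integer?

3384 m

Leg 1 (S63°W, 3610 m): east 3610 sin 243° = -3216.53, north 3610 cos 243° = -1638.91
Leg 2 (019°, 325 m): east 325 sin 19° = 105.81, north 325 cos 19° = 307.29
Net: -3110.72 east, -1331.61 north. Distance = √((-3110.72)² + (-1331.61)²) = 3383.754 m.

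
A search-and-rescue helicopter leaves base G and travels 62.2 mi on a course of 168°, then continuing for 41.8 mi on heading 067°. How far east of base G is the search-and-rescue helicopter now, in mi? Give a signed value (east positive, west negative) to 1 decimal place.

Leg 1 (168°, 62.2 mi): east 62.2 sin 168° = 12.93, north 62.2 cos 168° = -60.84
Leg 2 (067°, 41.8 mi): east 41.8 sin 67° = 38.48, north 41.8 cos 67° = 16.33
Net east component: 51.41 mi.

51.4 mi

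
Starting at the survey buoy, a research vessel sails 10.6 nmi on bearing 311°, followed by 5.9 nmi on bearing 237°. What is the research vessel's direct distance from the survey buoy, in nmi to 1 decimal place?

13.5 nmi

Leg 1 (311°, 10.6 nmi): east 10.6 sin 311° = -8.00, north 10.6 cos 311° = 6.95
Leg 2 (237°, 5.9 nmi): east 5.9 sin 237° = -4.95, north 5.9 cos 237° = -3.21
Net: -12.95 east, 3.74 north. Distance = √((-12.95)² + (3.74)²) = 13.478 nmi.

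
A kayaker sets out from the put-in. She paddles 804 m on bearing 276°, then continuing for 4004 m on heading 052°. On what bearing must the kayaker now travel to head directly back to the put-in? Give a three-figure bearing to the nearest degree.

223°

Leg 1 (276°, 804 m): east 804 sin 276° = -799.60, north 804 cos 276° = 84.04
Leg 2 (052°, 4004 m): east 4004 sin 52° = 3155.20, north 4004 cos 52° = 2465.11
Net displacement: 2355.60 east, 2549.15 north. Direction back to start is (-2355.60, -2549.15): bearing = atan2(-2355.60, -2549.15) mod 360° = 222.74° ≈ 223°.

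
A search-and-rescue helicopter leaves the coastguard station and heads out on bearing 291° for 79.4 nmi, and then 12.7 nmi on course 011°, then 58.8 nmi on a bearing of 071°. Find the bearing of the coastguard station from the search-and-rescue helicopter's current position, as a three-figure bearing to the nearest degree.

165°

Leg 1 (291°, 79.4 nmi): east 79.4 sin 291° = -74.13, north 79.4 cos 291° = 28.45
Leg 2 (011°, 12.7 nmi): east 12.7 sin 11° = 2.42, north 12.7 cos 11° = 12.47
Leg 3 (071°, 58.8 nmi): east 58.8 sin 71° = 55.60, north 58.8 cos 71° = 19.14
Net displacement: -16.11 east, 60.06 north. Direction back to start is (16.11, -60.06): bearing = atan2(16.11, -60.06) mod 360° = 164.99° ≈ 165°.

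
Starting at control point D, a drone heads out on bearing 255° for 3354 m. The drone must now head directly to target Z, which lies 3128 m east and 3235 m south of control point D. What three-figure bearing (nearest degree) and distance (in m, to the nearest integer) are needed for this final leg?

Leg 1 (255°, 3354 m): east 3354 sin 255° = -3239.72, north 3354 cos 255° = -868.08
Current position: (-3239.72, -868.08). Target: (3128, -3235). Remaining: Δeast = 6367.72, Δnorth = -2366.92.
Bearing = atan2(6367.72, -2366.92) mod 360° = 110.39°; distance = √((6367.72)² + (-2366.92)²) = 6793.387 m.

110°, 6793 m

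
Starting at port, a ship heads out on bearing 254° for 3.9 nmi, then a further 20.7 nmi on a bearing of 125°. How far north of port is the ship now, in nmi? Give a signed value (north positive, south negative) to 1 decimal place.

-12.9 nmi

Leg 1 (254°, 3.9 nmi): east 3.9 sin 254° = -3.75, north 3.9 cos 254° = -1.07
Leg 2 (125°, 20.7 nmi): east 20.7 sin 125° = 16.96, north 20.7 cos 125° = -11.87
Net north component: -12.95 nmi.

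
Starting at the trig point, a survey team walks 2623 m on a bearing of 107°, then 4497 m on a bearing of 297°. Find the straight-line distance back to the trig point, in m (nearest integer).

Leg 1 (107°, 2623 m): east 2623 sin 107° = 2508.39, north 2623 cos 107° = -766.89
Leg 2 (297°, 4497 m): east 4497 sin 297° = -4006.86, north 4497 cos 297° = 2041.60
Net: -1498.47 east, 1274.70 north. Distance = √((-1498.47)² + (1274.70)²) = 1967.303 m.

1967 m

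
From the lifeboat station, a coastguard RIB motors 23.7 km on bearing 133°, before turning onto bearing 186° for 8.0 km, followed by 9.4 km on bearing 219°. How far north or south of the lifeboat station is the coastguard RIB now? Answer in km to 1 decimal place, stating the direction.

Leg 1 (133°, 23.7 km): east 23.7 sin 133° = 17.33, north 23.7 cos 133° = -16.16
Leg 2 (186°, 8.0 km): east 8.0 sin 186° = -0.84, north 8.0 cos 186° = -7.96
Leg 3 (219°, 9.4 km): east 9.4 sin 219° = -5.92, north 9.4 cos 219° = -7.31
Net north component: -31.42 km.

31.4 km south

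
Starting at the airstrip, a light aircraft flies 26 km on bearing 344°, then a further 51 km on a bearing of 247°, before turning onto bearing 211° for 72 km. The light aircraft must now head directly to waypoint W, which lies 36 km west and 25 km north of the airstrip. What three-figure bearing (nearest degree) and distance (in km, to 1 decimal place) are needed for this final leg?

Leg 1 (344°, 26 km): east 26 sin 344° = -7.17, north 26 cos 344° = 24.99
Leg 2 (247°, 51 km): east 51 sin 247° = -46.95, north 51 cos 247° = -19.93
Leg 3 (211°, 72 km): east 72 sin 211° = -37.08, north 72 cos 211° = -61.72
Current position: (-91.20, -56.65). Target: (-36, 25). Remaining: Δeast = 55.20, Δnorth = 81.65.
Bearing = atan2(55.20, 81.65) mod 360° = 34.06°; distance = √((55.20)² + (81.65)²) = 98.556 km.

034°, 98.6 km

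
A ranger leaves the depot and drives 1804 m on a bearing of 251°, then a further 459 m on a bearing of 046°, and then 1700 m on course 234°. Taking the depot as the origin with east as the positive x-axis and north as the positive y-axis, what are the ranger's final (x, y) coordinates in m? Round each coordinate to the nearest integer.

(-2751, -1268)

Leg 1 (251°, 1804 m): east 1804 sin 251° = -1705.72, north 1804 cos 251° = -587.32
Leg 2 (046°, 459 m): east 459 sin 46° = 330.18, north 459 cos 46° = 318.85
Leg 3 (234°, 1700 m): east 1700 sin 234° = -1375.33, north 1700 cos 234° = -999.23
Summing: -2750.87 m east, -1267.71 m north → (-2751, -1268).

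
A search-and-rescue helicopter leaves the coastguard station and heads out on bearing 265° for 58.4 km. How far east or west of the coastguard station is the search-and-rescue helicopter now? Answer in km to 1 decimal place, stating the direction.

58.2 km west

Leg 1 (265°, 58.4 km): east 58.4 sin 265° = -58.18, north 58.4 cos 265° = -5.09
Net east component: -58.18 km.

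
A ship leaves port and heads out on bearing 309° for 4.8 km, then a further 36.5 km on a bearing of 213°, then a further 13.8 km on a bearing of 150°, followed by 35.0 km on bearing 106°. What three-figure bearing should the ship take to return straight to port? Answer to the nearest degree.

Leg 1 (309°, 4.8 km): east 4.8 sin 309° = -3.73, north 4.8 cos 309° = 3.02
Leg 2 (213°, 36.5 km): east 36.5 sin 213° = -19.88, north 36.5 cos 213° = -30.61
Leg 3 (150°, 13.8 km): east 13.8 sin 150° = 6.90, north 13.8 cos 150° = -11.95
Leg 4 (106°, 35.0 km): east 35.0 sin 106° = 33.64, north 35.0 cos 106° = -9.65
Net displacement: 16.93 east, -49.19 north. Direction back to start is (-16.93, 49.19): bearing = atan2(-16.93, 49.19) mod 360° = 341.00° ≈ 341°.

341°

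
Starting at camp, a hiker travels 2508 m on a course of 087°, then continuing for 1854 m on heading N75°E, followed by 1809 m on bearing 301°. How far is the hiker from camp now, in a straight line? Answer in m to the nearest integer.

Leg 1 (087°, 2508 m): east 2508 sin 87° = 2504.56, north 2508 cos 87° = 131.26
Leg 2 (N75°E, 1854 m): east 1854 sin 75° = 1790.83, north 1854 cos 75° = 479.85
Leg 3 (301°, 1809 m): east 1809 sin 301° = -1550.62, north 1809 cos 301° = 931.70
Net: 2744.77 east, 1542.81 north. Distance = √((2744.77)² + (1542.81)²) = 3148.659 m.

3149 m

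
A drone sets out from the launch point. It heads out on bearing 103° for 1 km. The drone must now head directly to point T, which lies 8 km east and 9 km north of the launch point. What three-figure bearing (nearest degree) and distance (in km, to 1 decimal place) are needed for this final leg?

Leg 1 (103°, 1 km): east 1 sin 103° = 0.97, north 1 cos 103° = -0.22
Current position: (0.97, -0.22). Target: (8, 9). Remaining: Δeast = 7.03, Δnorth = 9.22.
Bearing = atan2(7.03, 9.22) mod 360° = 37.29°; distance = √((7.03)² + (9.22)²) = 11.596 km.

037°, 11.6 km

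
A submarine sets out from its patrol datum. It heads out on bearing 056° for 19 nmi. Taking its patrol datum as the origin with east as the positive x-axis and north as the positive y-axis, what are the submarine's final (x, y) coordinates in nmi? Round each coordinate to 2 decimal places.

(15.75, 10.62)

Leg 1 (056°, 19 nmi): east 19 sin 56° = 15.75, north 19 cos 56° = 10.62
Summing: 15.75 nmi east, 10.62 nmi north → (15.75, 10.62).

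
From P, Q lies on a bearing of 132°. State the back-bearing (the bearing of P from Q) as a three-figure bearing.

312°

Back-bearing = 132° + 180° = 312°.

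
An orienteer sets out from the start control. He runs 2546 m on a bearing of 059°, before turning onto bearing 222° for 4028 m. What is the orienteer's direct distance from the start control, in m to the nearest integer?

1759 m

Leg 1 (059°, 2546 m): east 2546 sin 59° = 2182.35, north 2546 cos 59° = 1311.29
Leg 2 (222°, 4028 m): east 4028 sin 222° = -2695.26, north 4028 cos 222° = -2993.39
Net: -512.91 east, -1682.10 north. Distance = √((-512.91)² + (-1682.10)²) = 1758.562 m.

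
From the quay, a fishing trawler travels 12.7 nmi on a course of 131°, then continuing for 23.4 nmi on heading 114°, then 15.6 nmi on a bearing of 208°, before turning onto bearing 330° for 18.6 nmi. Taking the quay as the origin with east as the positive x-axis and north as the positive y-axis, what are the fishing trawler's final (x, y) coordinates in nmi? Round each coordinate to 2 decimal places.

Leg 1 (131°, 12.7 nmi): east 12.7 sin 131° = 9.58, north 12.7 cos 131° = -8.33
Leg 2 (114°, 23.4 nmi): east 23.4 sin 114° = 21.38, north 23.4 cos 114° = -9.52
Leg 3 (208°, 15.6 nmi): east 15.6 sin 208° = -7.32, north 15.6 cos 208° = -13.77
Leg 4 (330°, 18.6 nmi): east 18.6 sin 330° = -9.30, north 18.6 cos 330° = 16.11
Summing: 14.34 nmi east, -15.52 nmi north → (14.34, -15.52).

(14.34, -15.52)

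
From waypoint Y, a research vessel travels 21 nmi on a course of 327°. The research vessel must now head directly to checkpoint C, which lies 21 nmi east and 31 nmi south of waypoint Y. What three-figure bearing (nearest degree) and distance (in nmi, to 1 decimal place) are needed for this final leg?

146°, 58.4 nmi

Leg 1 (327°, 21 nmi): east 21 sin 327° = -11.44, north 21 cos 327° = 17.61
Current position: (-11.44, 17.61). Target: (21, -31). Remaining: Δeast = 32.44, Δnorth = -48.61.
Bearing = atan2(32.44, -48.61) mod 360° = 146.29°; distance = √((32.44)² + (-48.61)²) = 58.441 nmi.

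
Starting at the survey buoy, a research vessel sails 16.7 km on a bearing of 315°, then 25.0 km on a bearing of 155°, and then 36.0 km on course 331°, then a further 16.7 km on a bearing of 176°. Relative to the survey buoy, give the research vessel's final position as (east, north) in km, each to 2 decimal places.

(-17.53, 3.98)

Leg 1 (315°, 16.7 km): east 16.7 sin 315° = -11.81, north 16.7 cos 315° = 11.81
Leg 2 (155°, 25.0 km): east 25.0 sin 155° = 10.57, north 25.0 cos 155° = -22.66
Leg 3 (331°, 36.0 km): east 36.0 sin 331° = -17.45, north 36.0 cos 331° = 31.49
Leg 4 (176°, 16.7 km): east 16.7 sin 176° = 1.16, north 16.7 cos 176° = -16.66
Summing: -17.53 km east, 3.98 km north → (-17.53, 3.98).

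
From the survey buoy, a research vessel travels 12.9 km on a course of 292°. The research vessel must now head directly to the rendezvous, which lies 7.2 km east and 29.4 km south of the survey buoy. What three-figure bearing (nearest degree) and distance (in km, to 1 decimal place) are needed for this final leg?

151°, 39.2 km

Leg 1 (292°, 12.9 km): east 12.9 sin 292° = -11.96, north 12.9 cos 292° = 4.83
Current position: (-11.96, 4.83). Target: (7.2, -29.4). Remaining: Δeast = 19.16, Δnorth = -34.23.
Bearing = atan2(19.16, -34.23) mod 360° = 150.76°; distance = √((19.16)² + (-34.23)²) = 39.230 km.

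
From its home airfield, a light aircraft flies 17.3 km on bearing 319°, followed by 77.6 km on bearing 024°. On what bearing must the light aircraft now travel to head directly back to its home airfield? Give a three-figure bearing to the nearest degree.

194°

Leg 1 (319°, 17.3 km): east 17.3 sin 319° = -11.35, north 17.3 cos 319° = 13.06
Leg 2 (024°, 77.6 km): east 77.6 sin 24° = 31.56, north 77.6 cos 24° = 70.89
Net displacement: 20.21 east, 83.95 north. Direction back to start is (-20.21, -83.95): bearing = atan2(-20.21, -83.95) mod 360° = 193.54° ≈ 194°.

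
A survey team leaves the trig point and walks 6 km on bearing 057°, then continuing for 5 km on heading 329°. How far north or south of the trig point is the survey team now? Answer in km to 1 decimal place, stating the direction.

Leg 1 (057°, 6 km): east 6 sin 57° = 5.03, north 6 cos 57° = 3.27
Leg 2 (329°, 5 km): east 5 sin 329° = -2.58, north 5 cos 329° = 4.29
Net north component: 7.55 km.

7.6 km north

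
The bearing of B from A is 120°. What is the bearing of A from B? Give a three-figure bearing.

Back-bearing = 120° + 180° = 300°.

300°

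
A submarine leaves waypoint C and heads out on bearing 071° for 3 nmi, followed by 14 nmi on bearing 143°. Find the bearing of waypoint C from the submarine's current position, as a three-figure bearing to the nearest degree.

Leg 1 (071°, 3 nmi): east 3 sin 71° = 2.84, north 3 cos 71° = 0.98
Leg 2 (143°, 14 nmi): east 14 sin 143° = 8.43, north 14 cos 143° = -11.18
Net displacement: 11.26 east, -10.20 north. Direction back to start is (-11.26, 10.20): bearing = atan2(-11.26, 10.20) mod 360° = 312.18° ≈ 312°.

312°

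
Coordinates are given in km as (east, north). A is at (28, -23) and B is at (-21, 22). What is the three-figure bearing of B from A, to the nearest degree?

Δeast = -21 − 28 = -49.00; Δnorth = 22 − -23 = 45.00.
Bearing = atan2(Δeast, Δnorth) mod 360° = 312.56° ≈ 313°.

313°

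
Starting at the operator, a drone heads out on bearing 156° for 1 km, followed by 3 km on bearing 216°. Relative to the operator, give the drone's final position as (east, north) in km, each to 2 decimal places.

(-1.36, -3.34)

Leg 1 (156°, 1 km): east 1 sin 156° = 0.41, north 1 cos 156° = -0.91
Leg 2 (216°, 3 km): east 3 sin 216° = -1.76, north 3 cos 216° = -2.43
Summing: -1.36 km east, -3.34 km north → (-1.36, -3.34).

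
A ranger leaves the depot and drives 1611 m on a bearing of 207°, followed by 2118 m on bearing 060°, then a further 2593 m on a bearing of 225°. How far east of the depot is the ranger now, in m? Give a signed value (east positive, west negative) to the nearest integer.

Leg 1 (207°, 1611 m): east 1611 sin 207° = -731.38, north 1611 cos 207° = -1435.41
Leg 2 (060°, 2118 m): east 2118 sin 60° = 1834.24, north 2118 cos 60° = 1059.00
Leg 3 (225°, 2593 m): east 2593 sin 225° = -1833.53, north 2593 cos 225° = -1833.53
Net east component: -730.66 m.

-731 m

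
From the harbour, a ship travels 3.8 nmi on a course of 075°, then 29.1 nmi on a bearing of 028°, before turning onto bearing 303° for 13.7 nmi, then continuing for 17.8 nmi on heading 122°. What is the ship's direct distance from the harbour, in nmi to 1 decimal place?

32.4 nmi

Leg 1 (075°, 3.8 nmi): east 3.8 sin 75° = 3.67, north 3.8 cos 75° = 0.98
Leg 2 (028°, 29.1 nmi): east 29.1 sin 28° = 13.66, north 29.1 cos 28° = 25.69
Leg 3 (303°, 13.7 nmi): east 13.7 sin 303° = -11.49, north 13.7 cos 303° = 7.46
Leg 4 (122°, 17.8 nmi): east 17.8 sin 122° = 15.10, north 17.8 cos 122° = -9.43
Net: 20.94 east, 24.71 north. Distance = √((20.94)² + (24.71)²) = 32.385 nmi.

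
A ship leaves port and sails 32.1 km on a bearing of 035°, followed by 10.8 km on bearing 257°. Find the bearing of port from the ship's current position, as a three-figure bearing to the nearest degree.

198°

Leg 1 (035°, 32.1 km): east 32.1 sin 35° = 18.41, north 32.1 cos 35° = 26.29
Leg 2 (257°, 10.8 km): east 10.8 sin 257° = -10.52, north 10.8 cos 257° = -2.43
Net displacement: 7.89 east, 23.87 north. Direction back to start is (-7.89, -23.87): bearing = atan2(-7.89, -23.87) mod 360° = 198.29° ≈ 198°.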